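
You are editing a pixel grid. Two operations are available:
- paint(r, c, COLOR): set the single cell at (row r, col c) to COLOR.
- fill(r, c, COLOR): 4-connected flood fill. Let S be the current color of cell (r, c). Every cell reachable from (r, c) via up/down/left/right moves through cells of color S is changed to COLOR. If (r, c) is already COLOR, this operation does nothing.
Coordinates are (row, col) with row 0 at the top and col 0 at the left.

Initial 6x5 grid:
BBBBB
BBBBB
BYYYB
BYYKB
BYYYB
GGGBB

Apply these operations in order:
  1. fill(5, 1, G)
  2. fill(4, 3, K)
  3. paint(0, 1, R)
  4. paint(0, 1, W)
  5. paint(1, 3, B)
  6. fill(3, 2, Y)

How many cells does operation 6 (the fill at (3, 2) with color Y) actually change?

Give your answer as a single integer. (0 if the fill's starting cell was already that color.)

After op 1 fill(5,1,G) [0 cells changed]:
BBBBB
BBBBB
BYYYB
BYYKB
BYYYB
GGGBB
After op 2 fill(4,3,K) [8 cells changed]:
BBBBB
BBBBB
BKKKB
BKKKB
BKKKB
GGGBB
After op 3 paint(0,1,R):
BRBBB
BBBBB
BKKKB
BKKKB
BKKKB
GGGBB
After op 4 paint(0,1,W):
BWBBB
BBBBB
BKKKB
BKKKB
BKKKB
GGGBB
After op 5 paint(1,3,B):
BWBBB
BBBBB
BKKKB
BKKKB
BKKKB
GGGBB
After op 6 fill(3,2,Y) [9 cells changed]:
BWBBB
BBBBB
BYYYB
BYYYB
BYYYB
GGGBB

Answer: 9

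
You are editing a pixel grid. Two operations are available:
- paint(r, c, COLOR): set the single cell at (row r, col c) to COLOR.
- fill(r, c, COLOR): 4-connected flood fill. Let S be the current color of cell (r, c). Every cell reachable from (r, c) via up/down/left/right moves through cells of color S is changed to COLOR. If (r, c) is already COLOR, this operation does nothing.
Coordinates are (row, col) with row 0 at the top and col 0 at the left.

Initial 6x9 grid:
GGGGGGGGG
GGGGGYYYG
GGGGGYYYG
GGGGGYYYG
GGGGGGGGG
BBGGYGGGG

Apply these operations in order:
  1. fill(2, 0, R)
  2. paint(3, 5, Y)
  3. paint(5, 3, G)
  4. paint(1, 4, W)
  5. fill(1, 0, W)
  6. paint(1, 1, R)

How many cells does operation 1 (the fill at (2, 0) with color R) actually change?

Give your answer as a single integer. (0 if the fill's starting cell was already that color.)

After op 1 fill(2,0,R) [42 cells changed]:
RRRRRRRRR
RRRRRYYYR
RRRRRYYYR
RRRRRYYYR
RRRRRRRRR
BBRRYRRRR

Answer: 42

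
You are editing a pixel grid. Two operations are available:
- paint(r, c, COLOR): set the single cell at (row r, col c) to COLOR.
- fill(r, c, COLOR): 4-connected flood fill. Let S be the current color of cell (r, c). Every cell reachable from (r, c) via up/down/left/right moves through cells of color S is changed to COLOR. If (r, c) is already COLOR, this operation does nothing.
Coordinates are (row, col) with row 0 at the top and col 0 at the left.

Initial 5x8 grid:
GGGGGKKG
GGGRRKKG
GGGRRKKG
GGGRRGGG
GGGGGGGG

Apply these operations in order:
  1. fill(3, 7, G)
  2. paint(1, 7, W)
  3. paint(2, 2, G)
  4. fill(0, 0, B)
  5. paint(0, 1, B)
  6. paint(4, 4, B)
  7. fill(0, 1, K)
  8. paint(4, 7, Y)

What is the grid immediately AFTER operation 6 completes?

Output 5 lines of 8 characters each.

Answer: BBBBBKKG
BBBRRKKW
BBBRRKKB
BBBRRBBB
BBBBBBBB

Derivation:
After op 1 fill(3,7,G) [0 cells changed]:
GGGGGKKG
GGGRRKKG
GGGRRKKG
GGGRRGGG
GGGGGGGG
After op 2 paint(1,7,W):
GGGGGKKG
GGGRRKKW
GGGRRKKG
GGGRRGGG
GGGGGGGG
After op 3 paint(2,2,G):
GGGGGKKG
GGGRRKKW
GGGRRKKG
GGGRRGGG
GGGGGGGG
After op 4 fill(0,0,B) [26 cells changed]:
BBBBBKKG
BBBRRKKW
BBBRRKKB
BBBRRBBB
BBBBBBBB
After op 5 paint(0,1,B):
BBBBBKKG
BBBRRKKW
BBBRRKKB
BBBRRBBB
BBBBBBBB
After op 6 paint(4,4,B):
BBBBBKKG
BBBRRKKW
BBBRRKKB
BBBRRBBB
BBBBBBBB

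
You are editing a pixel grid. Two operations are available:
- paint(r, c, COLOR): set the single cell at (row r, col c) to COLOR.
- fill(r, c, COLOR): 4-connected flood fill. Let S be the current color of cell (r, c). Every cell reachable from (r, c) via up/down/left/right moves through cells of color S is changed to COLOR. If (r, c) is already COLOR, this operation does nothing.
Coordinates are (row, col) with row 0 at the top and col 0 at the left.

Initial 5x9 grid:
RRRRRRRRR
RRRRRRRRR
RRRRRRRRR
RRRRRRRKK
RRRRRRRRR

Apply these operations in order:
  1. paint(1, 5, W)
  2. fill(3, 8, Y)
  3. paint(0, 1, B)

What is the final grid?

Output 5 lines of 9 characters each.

Answer: RBRRRRRRR
RRRRRWRRR
RRRRRRRRR
RRRRRRRYY
RRRRRRRRR

Derivation:
After op 1 paint(1,5,W):
RRRRRRRRR
RRRRRWRRR
RRRRRRRRR
RRRRRRRKK
RRRRRRRRR
After op 2 fill(3,8,Y) [2 cells changed]:
RRRRRRRRR
RRRRRWRRR
RRRRRRRRR
RRRRRRRYY
RRRRRRRRR
After op 3 paint(0,1,B):
RBRRRRRRR
RRRRRWRRR
RRRRRRRRR
RRRRRRRYY
RRRRRRRRR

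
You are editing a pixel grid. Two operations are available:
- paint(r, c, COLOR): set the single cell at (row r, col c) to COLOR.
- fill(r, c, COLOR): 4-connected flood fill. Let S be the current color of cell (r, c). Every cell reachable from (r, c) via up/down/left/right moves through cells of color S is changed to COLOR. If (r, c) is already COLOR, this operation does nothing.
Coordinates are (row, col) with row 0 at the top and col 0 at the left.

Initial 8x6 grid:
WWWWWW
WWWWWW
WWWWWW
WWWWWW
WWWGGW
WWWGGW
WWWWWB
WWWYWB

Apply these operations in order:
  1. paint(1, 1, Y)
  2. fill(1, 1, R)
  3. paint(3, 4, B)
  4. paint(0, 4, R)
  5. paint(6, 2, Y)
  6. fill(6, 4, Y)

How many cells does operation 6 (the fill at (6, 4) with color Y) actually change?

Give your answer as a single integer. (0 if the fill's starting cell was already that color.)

Answer: 3

Derivation:
After op 1 paint(1,1,Y):
WWWWWW
WYWWWW
WWWWWW
WWWWWW
WWWGGW
WWWGGW
WWWWWB
WWWYWB
After op 2 fill(1,1,R) [1 cells changed]:
WWWWWW
WRWWWW
WWWWWW
WWWWWW
WWWGGW
WWWGGW
WWWWWB
WWWYWB
After op 3 paint(3,4,B):
WWWWWW
WRWWWW
WWWWWW
WWWWBW
WWWGGW
WWWGGW
WWWWWB
WWWYWB
After op 4 paint(0,4,R):
WWWWRW
WRWWWW
WWWWWW
WWWWBW
WWWGGW
WWWGGW
WWWWWB
WWWYWB
After op 5 paint(6,2,Y):
WWWWRW
WRWWWW
WWWWWW
WWWWBW
WWWGGW
WWWGGW
WWYWWB
WWWYWB
After op 6 fill(6,4,Y) [3 cells changed]:
WWWWRW
WRWWWW
WWWWWW
WWWWBW
WWWGGW
WWWGGW
WWYYYB
WWWYYB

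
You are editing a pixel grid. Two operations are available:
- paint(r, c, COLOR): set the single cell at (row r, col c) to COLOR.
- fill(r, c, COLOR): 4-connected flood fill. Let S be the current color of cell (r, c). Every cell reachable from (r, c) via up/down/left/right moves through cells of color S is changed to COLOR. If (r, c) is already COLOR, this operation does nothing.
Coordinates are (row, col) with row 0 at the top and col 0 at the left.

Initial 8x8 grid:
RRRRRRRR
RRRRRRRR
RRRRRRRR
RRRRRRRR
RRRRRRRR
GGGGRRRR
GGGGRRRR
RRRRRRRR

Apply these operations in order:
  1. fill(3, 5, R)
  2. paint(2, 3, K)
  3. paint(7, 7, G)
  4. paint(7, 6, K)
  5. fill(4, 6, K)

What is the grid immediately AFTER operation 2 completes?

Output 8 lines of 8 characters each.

Answer: RRRRRRRR
RRRRRRRR
RRRKRRRR
RRRRRRRR
RRRRRRRR
GGGGRRRR
GGGGRRRR
RRRRRRRR

Derivation:
After op 1 fill(3,5,R) [0 cells changed]:
RRRRRRRR
RRRRRRRR
RRRRRRRR
RRRRRRRR
RRRRRRRR
GGGGRRRR
GGGGRRRR
RRRRRRRR
After op 2 paint(2,3,K):
RRRRRRRR
RRRRRRRR
RRRKRRRR
RRRRRRRR
RRRRRRRR
GGGGRRRR
GGGGRRRR
RRRRRRRR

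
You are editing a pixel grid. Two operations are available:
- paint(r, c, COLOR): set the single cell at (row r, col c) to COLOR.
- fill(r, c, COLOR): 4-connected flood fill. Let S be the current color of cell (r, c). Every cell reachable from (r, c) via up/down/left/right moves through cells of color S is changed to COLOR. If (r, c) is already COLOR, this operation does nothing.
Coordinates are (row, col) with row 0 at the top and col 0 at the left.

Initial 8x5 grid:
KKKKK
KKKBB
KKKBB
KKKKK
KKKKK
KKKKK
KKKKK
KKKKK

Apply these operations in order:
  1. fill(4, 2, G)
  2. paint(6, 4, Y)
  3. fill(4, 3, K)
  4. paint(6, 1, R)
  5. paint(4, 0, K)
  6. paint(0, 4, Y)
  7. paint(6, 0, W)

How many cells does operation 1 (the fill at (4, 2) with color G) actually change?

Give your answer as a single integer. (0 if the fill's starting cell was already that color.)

After op 1 fill(4,2,G) [36 cells changed]:
GGGGG
GGGBB
GGGBB
GGGGG
GGGGG
GGGGG
GGGGG
GGGGG

Answer: 36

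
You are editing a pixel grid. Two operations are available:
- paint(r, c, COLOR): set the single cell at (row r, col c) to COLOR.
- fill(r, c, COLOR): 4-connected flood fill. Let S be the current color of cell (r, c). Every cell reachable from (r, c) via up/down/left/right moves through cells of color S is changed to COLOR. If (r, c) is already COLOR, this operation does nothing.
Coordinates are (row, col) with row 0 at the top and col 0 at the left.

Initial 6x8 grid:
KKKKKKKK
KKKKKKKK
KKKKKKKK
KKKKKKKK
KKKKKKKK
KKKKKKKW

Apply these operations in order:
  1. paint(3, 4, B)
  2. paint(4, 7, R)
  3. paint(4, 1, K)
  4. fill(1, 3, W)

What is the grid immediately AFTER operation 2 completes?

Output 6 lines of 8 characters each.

After op 1 paint(3,4,B):
KKKKKKKK
KKKKKKKK
KKKKKKKK
KKKKBKKK
KKKKKKKK
KKKKKKKW
After op 2 paint(4,7,R):
KKKKKKKK
KKKKKKKK
KKKKKKKK
KKKKBKKK
KKKKKKKR
KKKKKKKW

Answer: KKKKKKKK
KKKKKKKK
KKKKKKKK
KKKKBKKK
KKKKKKKR
KKKKKKKW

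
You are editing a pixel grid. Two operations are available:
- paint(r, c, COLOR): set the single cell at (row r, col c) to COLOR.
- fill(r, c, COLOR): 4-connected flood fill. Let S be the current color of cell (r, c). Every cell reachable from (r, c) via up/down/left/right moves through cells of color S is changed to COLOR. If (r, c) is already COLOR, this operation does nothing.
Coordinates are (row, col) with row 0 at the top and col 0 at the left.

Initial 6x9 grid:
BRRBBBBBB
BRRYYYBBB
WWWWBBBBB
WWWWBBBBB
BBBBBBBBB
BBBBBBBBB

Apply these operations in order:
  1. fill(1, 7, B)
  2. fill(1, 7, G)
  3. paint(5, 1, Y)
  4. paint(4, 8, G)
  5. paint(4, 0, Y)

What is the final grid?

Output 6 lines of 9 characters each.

After op 1 fill(1,7,B) [0 cells changed]:
BRRBBBBBB
BRRYYYBBB
WWWWBBBBB
WWWWBBBBB
BBBBBBBBB
BBBBBBBBB
After op 2 fill(1,7,G) [37 cells changed]:
BRRGGGGGG
BRRYYYGGG
WWWWGGGGG
WWWWGGGGG
GGGGGGGGG
GGGGGGGGG
After op 3 paint(5,1,Y):
BRRGGGGGG
BRRYYYGGG
WWWWGGGGG
WWWWGGGGG
GGGGGGGGG
GYGGGGGGG
After op 4 paint(4,8,G):
BRRGGGGGG
BRRYYYGGG
WWWWGGGGG
WWWWGGGGG
GGGGGGGGG
GYGGGGGGG
After op 5 paint(4,0,Y):
BRRGGGGGG
BRRYYYGGG
WWWWGGGGG
WWWWGGGGG
YGGGGGGGG
GYGGGGGGG

Answer: BRRGGGGGG
BRRYYYGGG
WWWWGGGGG
WWWWGGGGG
YGGGGGGGG
GYGGGGGGG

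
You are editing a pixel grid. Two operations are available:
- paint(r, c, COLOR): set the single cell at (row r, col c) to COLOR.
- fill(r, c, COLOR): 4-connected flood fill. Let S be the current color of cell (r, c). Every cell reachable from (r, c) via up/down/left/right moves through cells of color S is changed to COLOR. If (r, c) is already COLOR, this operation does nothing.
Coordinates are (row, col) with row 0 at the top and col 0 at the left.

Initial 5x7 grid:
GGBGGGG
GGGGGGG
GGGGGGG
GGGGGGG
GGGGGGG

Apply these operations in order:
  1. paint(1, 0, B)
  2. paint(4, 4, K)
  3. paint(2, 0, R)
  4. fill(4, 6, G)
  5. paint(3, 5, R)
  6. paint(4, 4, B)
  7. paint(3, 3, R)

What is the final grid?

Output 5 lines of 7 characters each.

Answer: GGBGGGG
BGGGGGG
RGGGGGG
GGGRGRG
GGGGBGG

Derivation:
After op 1 paint(1,0,B):
GGBGGGG
BGGGGGG
GGGGGGG
GGGGGGG
GGGGGGG
After op 2 paint(4,4,K):
GGBGGGG
BGGGGGG
GGGGGGG
GGGGGGG
GGGGKGG
After op 3 paint(2,0,R):
GGBGGGG
BGGGGGG
RGGGGGG
GGGGGGG
GGGGKGG
After op 4 fill(4,6,G) [0 cells changed]:
GGBGGGG
BGGGGGG
RGGGGGG
GGGGGGG
GGGGKGG
After op 5 paint(3,5,R):
GGBGGGG
BGGGGGG
RGGGGGG
GGGGGRG
GGGGKGG
After op 6 paint(4,4,B):
GGBGGGG
BGGGGGG
RGGGGGG
GGGGGRG
GGGGBGG
After op 7 paint(3,3,R):
GGBGGGG
BGGGGGG
RGGGGGG
GGGRGRG
GGGGBGG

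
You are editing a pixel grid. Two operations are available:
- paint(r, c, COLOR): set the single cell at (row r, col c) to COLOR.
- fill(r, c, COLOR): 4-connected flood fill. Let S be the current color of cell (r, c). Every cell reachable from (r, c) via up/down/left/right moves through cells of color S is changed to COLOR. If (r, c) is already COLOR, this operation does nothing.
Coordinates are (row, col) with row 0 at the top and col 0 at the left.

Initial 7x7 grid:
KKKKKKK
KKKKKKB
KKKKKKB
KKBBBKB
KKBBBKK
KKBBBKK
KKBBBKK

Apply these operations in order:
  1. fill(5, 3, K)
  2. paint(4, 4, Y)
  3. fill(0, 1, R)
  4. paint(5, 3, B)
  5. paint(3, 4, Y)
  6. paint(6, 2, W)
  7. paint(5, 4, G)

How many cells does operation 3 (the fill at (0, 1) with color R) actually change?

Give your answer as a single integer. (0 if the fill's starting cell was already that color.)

After op 1 fill(5,3,K) [12 cells changed]:
KKKKKKK
KKKKKKB
KKKKKKB
KKKKKKB
KKKKKKK
KKKKKKK
KKKKKKK
After op 2 paint(4,4,Y):
KKKKKKK
KKKKKKB
KKKKKKB
KKKKKKB
KKKKYKK
KKKKKKK
KKKKKKK
After op 3 fill(0,1,R) [45 cells changed]:
RRRRRRR
RRRRRRB
RRRRRRB
RRRRRRB
RRRRYRR
RRRRRRR
RRRRRRR

Answer: 45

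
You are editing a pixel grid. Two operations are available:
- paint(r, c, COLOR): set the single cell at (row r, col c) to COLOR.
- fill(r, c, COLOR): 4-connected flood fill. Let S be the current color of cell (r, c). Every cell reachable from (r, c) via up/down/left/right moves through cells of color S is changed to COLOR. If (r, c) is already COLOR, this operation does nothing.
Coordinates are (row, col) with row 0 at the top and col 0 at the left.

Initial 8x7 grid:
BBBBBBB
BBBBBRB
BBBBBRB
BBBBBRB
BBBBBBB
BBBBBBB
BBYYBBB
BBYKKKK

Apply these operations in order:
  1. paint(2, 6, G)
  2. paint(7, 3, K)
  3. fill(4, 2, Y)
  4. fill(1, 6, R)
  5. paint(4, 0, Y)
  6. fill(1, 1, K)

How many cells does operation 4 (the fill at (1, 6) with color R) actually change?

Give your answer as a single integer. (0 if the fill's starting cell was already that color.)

Answer: 48

Derivation:
After op 1 paint(2,6,G):
BBBBBBB
BBBBBRB
BBBBBRG
BBBBBRB
BBBBBBB
BBBBBBB
BBYYBBB
BBYKKKK
After op 2 paint(7,3,K):
BBBBBBB
BBBBBRB
BBBBBRG
BBBBBRB
BBBBBBB
BBBBBBB
BBYYBBB
BBYKKKK
After op 3 fill(4,2,Y) [45 cells changed]:
YYYYYYY
YYYYYRY
YYYYYRG
YYYYYRY
YYYYYYY
YYYYYYY
YYYYYYY
YYYKKKK
After op 4 fill(1,6,R) [48 cells changed]:
RRRRRRR
RRRRRRR
RRRRRRG
RRRRRRR
RRRRRRR
RRRRRRR
RRRRRRR
RRRKKKK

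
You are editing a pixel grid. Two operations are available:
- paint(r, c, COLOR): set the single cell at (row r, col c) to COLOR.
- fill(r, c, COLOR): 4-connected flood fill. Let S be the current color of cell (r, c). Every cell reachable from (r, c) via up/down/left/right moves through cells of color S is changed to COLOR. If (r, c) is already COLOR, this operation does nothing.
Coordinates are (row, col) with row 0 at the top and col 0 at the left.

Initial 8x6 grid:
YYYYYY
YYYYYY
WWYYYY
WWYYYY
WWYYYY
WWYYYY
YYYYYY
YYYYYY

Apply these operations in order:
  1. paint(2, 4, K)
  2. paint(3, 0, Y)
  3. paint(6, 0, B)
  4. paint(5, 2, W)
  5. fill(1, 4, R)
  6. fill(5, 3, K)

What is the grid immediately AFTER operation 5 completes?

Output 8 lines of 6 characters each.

After op 1 paint(2,4,K):
YYYYYY
YYYYYY
WWYYKY
WWYYYY
WWYYYY
WWYYYY
YYYYYY
YYYYYY
After op 2 paint(3,0,Y):
YYYYYY
YYYYYY
WWYYKY
YWYYYY
WWYYYY
WWYYYY
YYYYYY
YYYYYY
After op 3 paint(6,0,B):
YYYYYY
YYYYYY
WWYYKY
YWYYYY
WWYYYY
WWYYYY
BYYYYY
YYYYYY
After op 4 paint(5,2,W):
YYYYYY
YYYYYY
WWYYKY
YWYYYY
WWYYYY
WWWYYY
BYYYYY
YYYYYY
After op 5 fill(1,4,R) [37 cells changed]:
RRRRRR
RRRRRR
WWRRKR
YWRRRR
WWRRRR
WWWRRR
BRRRRR
RRRRRR

Answer: RRRRRR
RRRRRR
WWRRKR
YWRRRR
WWRRRR
WWWRRR
BRRRRR
RRRRRR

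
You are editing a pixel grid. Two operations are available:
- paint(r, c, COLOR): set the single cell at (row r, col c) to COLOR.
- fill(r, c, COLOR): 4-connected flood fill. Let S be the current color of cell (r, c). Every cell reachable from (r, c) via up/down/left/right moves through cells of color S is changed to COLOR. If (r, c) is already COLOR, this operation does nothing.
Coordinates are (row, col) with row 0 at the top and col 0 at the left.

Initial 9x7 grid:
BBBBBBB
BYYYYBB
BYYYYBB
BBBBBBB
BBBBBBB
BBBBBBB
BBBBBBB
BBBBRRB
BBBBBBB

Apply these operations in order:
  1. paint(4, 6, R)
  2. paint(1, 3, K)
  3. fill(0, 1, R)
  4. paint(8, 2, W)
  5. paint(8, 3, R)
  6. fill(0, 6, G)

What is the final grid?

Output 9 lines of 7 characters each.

After op 1 paint(4,6,R):
BBBBBBB
BYYYYBB
BYYYYBB
BBBBBBB
BBBBBBR
BBBBBBB
BBBBBBB
BBBBRRB
BBBBBBB
After op 2 paint(1,3,K):
BBBBBBB
BYYKYBB
BYYYYBB
BBBBBBB
BBBBBBR
BBBBBBB
BBBBBBB
BBBBRRB
BBBBBBB
After op 3 fill(0,1,R) [52 cells changed]:
RRRRRRR
RYYKYRR
RYYYYRR
RRRRRRR
RRRRRRR
RRRRRRR
RRRRRRR
RRRRRRR
RRRRRRR
After op 4 paint(8,2,W):
RRRRRRR
RYYKYRR
RYYYYRR
RRRRRRR
RRRRRRR
RRRRRRR
RRRRRRR
RRRRRRR
RRWRRRR
After op 5 paint(8,3,R):
RRRRRRR
RYYKYRR
RYYYYRR
RRRRRRR
RRRRRRR
RRRRRRR
RRRRRRR
RRRRRRR
RRWRRRR
After op 6 fill(0,6,G) [54 cells changed]:
GGGGGGG
GYYKYGG
GYYYYGG
GGGGGGG
GGGGGGG
GGGGGGG
GGGGGGG
GGGGGGG
GGWGGGG

Answer: GGGGGGG
GYYKYGG
GYYYYGG
GGGGGGG
GGGGGGG
GGGGGGG
GGGGGGG
GGGGGGG
GGWGGGG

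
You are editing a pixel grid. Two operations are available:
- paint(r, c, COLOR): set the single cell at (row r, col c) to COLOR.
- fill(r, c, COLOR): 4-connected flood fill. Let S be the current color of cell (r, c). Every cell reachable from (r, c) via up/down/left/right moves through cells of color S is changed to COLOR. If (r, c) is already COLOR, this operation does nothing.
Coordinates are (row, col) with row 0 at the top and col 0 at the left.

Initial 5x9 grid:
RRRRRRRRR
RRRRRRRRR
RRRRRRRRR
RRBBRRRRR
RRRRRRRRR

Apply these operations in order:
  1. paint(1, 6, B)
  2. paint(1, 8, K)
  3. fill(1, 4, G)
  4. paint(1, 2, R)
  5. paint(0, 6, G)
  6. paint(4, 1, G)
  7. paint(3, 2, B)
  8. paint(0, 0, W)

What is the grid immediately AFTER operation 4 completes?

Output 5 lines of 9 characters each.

After op 1 paint(1,6,B):
RRRRRRRRR
RRRRRRBRR
RRRRRRRRR
RRBBRRRRR
RRRRRRRRR
After op 2 paint(1,8,K):
RRRRRRRRR
RRRRRRBRK
RRRRRRRRR
RRBBRRRRR
RRRRRRRRR
After op 3 fill(1,4,G) [41 cells changed]:
GGGGGGGGG
GGGGGGBGK
GGGGGGGGG
GGBBGGGGG
GGGGGGGGG
After op 4 paint(1,2,R):
GGGGGGGGG
GGRGGGBGK
GGGGGGGGG
GGBBGGGGG
GGGGGGGGG

Answer: GGGGGGGGG
GGRGGGBGK
GGGGGGGGG
GGBBGGGGG
GGGGGGGGG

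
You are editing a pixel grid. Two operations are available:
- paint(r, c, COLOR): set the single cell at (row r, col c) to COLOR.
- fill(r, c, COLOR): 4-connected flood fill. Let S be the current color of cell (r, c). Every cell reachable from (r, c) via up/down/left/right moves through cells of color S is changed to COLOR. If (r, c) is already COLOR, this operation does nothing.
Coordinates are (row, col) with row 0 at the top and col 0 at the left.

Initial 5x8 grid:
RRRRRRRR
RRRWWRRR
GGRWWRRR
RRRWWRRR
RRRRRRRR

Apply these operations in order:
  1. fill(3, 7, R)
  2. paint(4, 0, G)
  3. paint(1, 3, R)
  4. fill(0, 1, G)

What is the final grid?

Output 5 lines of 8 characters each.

Answer: GGGGGGGG
GGGGWGGG
GGGWWGGG
GGGWWGGG
GGGGGGGG

Derivation:
After op 1 fill(3,7,R) [0 cells changed]:
RRRRRRRR
RRRWWRRR
GGRWWRRR
RRRWWRRR
RRRRRRRR
After op 2 paint(4,0,G):
RRRRRRRR
RRRWWRRR
GGRWWRRR
RRRWWRRR
GRRRRRRR
After op 3 paint(1,3,R):
RRRRRRRR
RRRRWRRR
GGRWWRRR
RRRWWRRR
GRRRRRRR
After op 4 fill(0,1,G) [32 cells changed]:
GGGGGGGG
GGGGWGGG
GGGWWGGG
GGGWWGGG
GGGGGGGG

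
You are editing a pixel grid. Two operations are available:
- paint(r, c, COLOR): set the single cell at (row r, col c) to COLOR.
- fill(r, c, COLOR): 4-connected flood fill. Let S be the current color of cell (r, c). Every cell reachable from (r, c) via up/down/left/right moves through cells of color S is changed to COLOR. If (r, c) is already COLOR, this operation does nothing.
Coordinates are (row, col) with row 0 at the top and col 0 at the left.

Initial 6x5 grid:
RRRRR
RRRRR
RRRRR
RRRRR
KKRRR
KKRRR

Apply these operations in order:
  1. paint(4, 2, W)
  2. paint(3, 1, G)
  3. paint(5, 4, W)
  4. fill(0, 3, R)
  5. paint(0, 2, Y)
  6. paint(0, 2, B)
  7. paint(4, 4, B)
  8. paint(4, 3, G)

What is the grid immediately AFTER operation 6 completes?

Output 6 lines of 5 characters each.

After op 1 paint(4,2,W):
RRRRR
RRRRR
RRRRR
RRRRR
KKWRR
KKRRR
After op 2 paint(3,1,G):
RRRRR
RRRRR
RRRRR
RGRRR
KKWRR
KKRRR
After op 3 paint(5,4,W):
RRRRR
RRRRR
RRRRR
RGRRR
KKWRR
KKRRW
After op 4 fill(0,3,R) [0 cells changed]:
RRRRR
RRRRR
RRRRR
RGRRR
KKWRR
KKRRW
After op 5 paint(0,2,Y):
RRYRR
RRRRR
RRRRR
RGRRR
KKWRR
KKRRW
After op 6 paint(0,2,B):
RRBRR
RRRRR
RRRRR
RGRRR
KKWRR
KKRRW

Answer: RRBRR
RRRRR
RRRRR
RGRRR
KKWRR
KKRRW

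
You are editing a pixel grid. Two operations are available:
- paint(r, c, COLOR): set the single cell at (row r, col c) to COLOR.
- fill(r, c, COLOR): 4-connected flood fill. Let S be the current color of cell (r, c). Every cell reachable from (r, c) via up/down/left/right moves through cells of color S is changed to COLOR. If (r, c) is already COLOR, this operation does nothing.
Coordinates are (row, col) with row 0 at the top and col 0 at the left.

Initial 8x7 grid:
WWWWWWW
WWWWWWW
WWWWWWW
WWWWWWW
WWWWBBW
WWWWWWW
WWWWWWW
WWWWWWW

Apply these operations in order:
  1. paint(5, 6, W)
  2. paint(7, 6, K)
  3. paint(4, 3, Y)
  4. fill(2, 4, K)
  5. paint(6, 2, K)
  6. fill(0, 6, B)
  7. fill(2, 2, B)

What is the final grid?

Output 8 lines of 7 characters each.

After op 1 paint(5,6,W):
WWWWWWW
WWWWWWW
WWWWWWW
WWWWWWW
WWWWBBW
WWWWWWW
WWWWWWW
WWWWWWW
After op 2 paint(7,6,K):
WWWWWWW
WWWWWWW
WWWWWWW
WWWWWWW
WWWWBBW
WWWWWWW
WWWWWWW
WWWWWWK
After op 3 paint(4,3,Y):
WWWWWWW
WWWWWWW
WWWWWWW
WWWWWWW
WWWYBBW
WWWWWWW
WWWWWWW
WWWWWWK
After op 4 fill(2,4,K) [52 cells changed]:
KKKKKKK
KKKKKKK
KKKKKKK
KKKKKKK
KKKYBBK
KKKKKKK
KKKKKKK
KKKKKKK
After op 5 paint(6,2,K):
KKKKKKK
KKKKKKK
KKKKKKK
KKKKKKK
KKKYBBK
KKKKKKK
KKKKKKK
KKKKKKK
After op 6 fill(0,6,B) [53 cells changed]:
BBBBBBB
BBBBBBB
BBBBBBB
BBBBBBB
BBBYBBB
BBBBBBB
BBBBBBB
BBBBBBB
After op 7 fill(2,2,B) [0 cells changed]:
BBBBBBB
BBBBBBB
BBBBBBB
BBBBBBB
BBBYBBB
BBBBBBB
BBBBBBB
BBBBBBB

Answer: BBBBBBB
BBBBBBB
BBBBBBB
BBBBBBB
BBBYBBB
BBBBBBB
BBBBBBB
BBBBBBB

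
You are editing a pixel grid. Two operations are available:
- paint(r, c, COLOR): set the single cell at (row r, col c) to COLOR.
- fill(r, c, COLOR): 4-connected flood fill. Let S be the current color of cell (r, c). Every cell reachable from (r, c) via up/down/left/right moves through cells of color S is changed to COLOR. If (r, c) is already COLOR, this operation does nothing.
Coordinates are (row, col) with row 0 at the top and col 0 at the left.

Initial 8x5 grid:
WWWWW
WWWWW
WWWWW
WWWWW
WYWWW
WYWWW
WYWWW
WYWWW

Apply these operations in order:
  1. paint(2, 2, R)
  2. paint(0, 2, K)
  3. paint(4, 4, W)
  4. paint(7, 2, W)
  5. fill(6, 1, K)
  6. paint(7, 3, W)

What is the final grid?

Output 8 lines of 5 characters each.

Answer: WWKWW
WWWWW
WWRWW
WWWWW
WKWWW
WKWWW
WKWWW
WKWWW

Derivation:
After op 1 paint(2,2,R):
WWWWW
WWWWW
WWRWW
WWWWW
WYWWW
WYWWW
WYWWW
WYWWW
After op 2 paint(0,2,K):
WWKWW
WWWWW
WWRWW
WWWWW
WYWWW
WYWWW
WYWWW
WYWWW
After op 3 paint(4,4,W):
WWKWW
WWWWW
WWRWW
WWWWW
WYWWW
WYWWW
WYWWW
WYWWW
After op 4 paint(7,2,W):
WWKWW
WWWWW
WWRWW
WWWWW
WYWWW
WYWWW
WYWWW
WYWWW
After op 5 fill(6,1,K) [4 cells changed]:
WWKWW
WWWWW
WWRWW
WWWWW
WKWWW
WKWWW
WKWWW
WKWWW
After op 6 paint(7,3,W):
WWKWW
WWWWW
WWRWW
WWWWW
WKWWW
WKWWW
WKWWW
WKWWW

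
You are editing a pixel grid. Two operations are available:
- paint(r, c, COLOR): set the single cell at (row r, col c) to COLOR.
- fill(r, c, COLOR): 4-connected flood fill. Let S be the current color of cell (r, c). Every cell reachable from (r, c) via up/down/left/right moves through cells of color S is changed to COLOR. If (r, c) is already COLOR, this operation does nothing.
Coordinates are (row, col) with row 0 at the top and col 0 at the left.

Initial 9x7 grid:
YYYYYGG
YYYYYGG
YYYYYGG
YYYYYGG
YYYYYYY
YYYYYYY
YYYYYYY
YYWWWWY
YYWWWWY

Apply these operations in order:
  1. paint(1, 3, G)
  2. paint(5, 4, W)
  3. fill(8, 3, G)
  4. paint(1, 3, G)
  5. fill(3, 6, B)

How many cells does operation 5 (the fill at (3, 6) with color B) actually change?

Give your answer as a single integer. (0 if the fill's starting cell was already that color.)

Answer: 8

Derivation:
After op 1 paint(1,3,G):
YYYYYGG
YYYGYGG
YYYYYGG
YYYYYGG
YYYYYYY
YYYYYYY
YYYYYYY
YYWWWWY
YYWWWWY
After op 2 paint(5,4,W):
YYYYYGG
YYYGYGG
YYYYYGG
YYYYYGG
YYYYYYY
YYYYWYY
YYYYYYY
YYWWWWY
YYWWWWY
After op 3 fill(8,3,G) [8 cells changed]:
YYYYYGG
YYYGYGG
YYYYYGG
YYYYYGG
YYYYYYY
YYYYWYY
YYYYYYY
YYGGGGY
YYGGGGY
After op 4 paint(1,3,G):
YYYYYGG
YYYGYGG
YYYYYGG
YYYYYGG
YYYYYYY
YYYYWYY
YYYYYYY
YYGGGGY
YYGGGGY
After op 5 fill(3,6,B) [8 cells changed]:
YYYYYBB
YYYGYBB
YYYYYBB
YYYYYBB
YYYYYYY
YYYYWYY
YYYYYYY
YYGGGGY
YYGGGGY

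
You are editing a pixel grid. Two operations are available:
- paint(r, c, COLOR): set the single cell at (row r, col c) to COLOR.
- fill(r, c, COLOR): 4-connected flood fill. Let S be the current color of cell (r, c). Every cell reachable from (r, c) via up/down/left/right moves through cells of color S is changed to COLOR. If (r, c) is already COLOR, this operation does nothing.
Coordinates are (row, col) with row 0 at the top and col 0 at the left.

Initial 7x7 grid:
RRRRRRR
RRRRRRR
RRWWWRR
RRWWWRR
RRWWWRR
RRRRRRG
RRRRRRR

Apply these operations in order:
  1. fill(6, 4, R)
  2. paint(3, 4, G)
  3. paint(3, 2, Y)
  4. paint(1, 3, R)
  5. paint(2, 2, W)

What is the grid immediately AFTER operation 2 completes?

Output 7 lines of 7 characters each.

Answer: RRRRRRR
RRRRRRR
RRWWWRR
RRWWGRR
RRWWWRR
RRRRRRG
RRRRRRR

Derivation:
After op 1 fill(6,4,R) [0 cells changed]:
RRRRRRR
RRRRRRR
RRWWWRR
RRWWWRR
RRWWWRR
RRRRRRG
RRRRRRR
After op 2 paint(3,4,G):
RRRRRRR
RRRRRRR
RRWWWRR
RRWWGRR
RRWWWRR
RRRRRRG
RRRRRRR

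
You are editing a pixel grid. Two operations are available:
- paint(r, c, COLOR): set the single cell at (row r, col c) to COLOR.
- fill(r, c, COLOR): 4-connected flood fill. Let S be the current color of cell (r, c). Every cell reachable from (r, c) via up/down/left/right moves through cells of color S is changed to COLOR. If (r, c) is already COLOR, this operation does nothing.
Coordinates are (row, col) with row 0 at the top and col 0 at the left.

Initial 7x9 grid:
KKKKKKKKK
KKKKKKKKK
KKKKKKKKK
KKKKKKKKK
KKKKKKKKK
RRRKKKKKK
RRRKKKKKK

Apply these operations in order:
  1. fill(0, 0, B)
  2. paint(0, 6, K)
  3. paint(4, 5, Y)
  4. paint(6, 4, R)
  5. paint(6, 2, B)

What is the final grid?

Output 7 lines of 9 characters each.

After op 1 fill(0,0,B) [57 cells changed]:
BBBBBBBBB
BBBBBBBBB
BBBBBBBBB
BBBBBBBBB
BBBBBBBBB
RRRBBBBBB
RRRBBBBBB
After op 2 paint(0,6,K):
BBBBBBKBB
BBBBBBBBB
BBBBBBBBB
BBBBBBBBB
BBBBBBBBB
RRRBBBBBB
RRRBBBBBB
After op 3 paint(4,5,Y):
BBBBBBKBB
BBBBBBBBB
BBBBBBBBB
BBBBBBBBB
BBBBBYBBB
RRRBBBBBB
RRRBBBBBB
After op 4 paint(6,4,R):
BBBBBBKBB
BBBBBBBBB
BBBBBBBBB
BBBBBBBBB
BBBBBYBBB
RRRBBBBBB
RRRBRBBBB
After op 5 paint(6,2,B):
BBBBBBKBB
BBBBBBBBB
BBBBBBBBB
BBBBBBBBB
BBBBBYBBB
RRRBBBBBB
RRBBRBBBB

Answer: BBBBBBKBB
BBBBBBBBB
BBBBBBBBB
BBBBBBBBB
BBBBBYBBB
RRRBBBBBB
RRBBRBBBB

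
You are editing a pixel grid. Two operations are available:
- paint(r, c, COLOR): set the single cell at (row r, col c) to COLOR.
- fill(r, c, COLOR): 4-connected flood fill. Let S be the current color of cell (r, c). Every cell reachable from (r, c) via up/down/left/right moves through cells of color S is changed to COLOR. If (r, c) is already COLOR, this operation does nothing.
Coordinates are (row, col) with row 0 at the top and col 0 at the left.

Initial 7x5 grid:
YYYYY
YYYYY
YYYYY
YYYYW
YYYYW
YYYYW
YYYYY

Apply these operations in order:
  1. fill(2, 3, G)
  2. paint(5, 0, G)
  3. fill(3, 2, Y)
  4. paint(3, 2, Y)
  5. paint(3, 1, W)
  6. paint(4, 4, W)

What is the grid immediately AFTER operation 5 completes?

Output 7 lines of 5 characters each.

Answer: YYYYY
YYYYY
YYYYY
YWYYW
YYYYW
YYYYW
YYYYY

Derivation:
After op 1 fill(2,3,G) [32 cells changed]:
GGGGG
GGGGG
GGGGG
GGGGW
GGGGW
GGGGW
GGGGG
After op 2 paint(5,0,G):
GGGGG
GGGGG
GGGGG
GGGGW
GGGGW
GGGGW
GGGGG
After op 3 fill(3,2,Y) [32 cells changed]:
YYYYY
YYYYY
YYYYY
YYYYW
YYYYW
YYYYW
YYYYY
After op 4 paint(3,2,Y):
YYYYY
YYYYY
YYYYY
YYYYW
YYYYW
YYYYW
YYYYY
After op 5 paint(3,1,W):
YYYYY
YYYYY
YYYYY
YWYYW
YYYYW
YYYYW
YYYYY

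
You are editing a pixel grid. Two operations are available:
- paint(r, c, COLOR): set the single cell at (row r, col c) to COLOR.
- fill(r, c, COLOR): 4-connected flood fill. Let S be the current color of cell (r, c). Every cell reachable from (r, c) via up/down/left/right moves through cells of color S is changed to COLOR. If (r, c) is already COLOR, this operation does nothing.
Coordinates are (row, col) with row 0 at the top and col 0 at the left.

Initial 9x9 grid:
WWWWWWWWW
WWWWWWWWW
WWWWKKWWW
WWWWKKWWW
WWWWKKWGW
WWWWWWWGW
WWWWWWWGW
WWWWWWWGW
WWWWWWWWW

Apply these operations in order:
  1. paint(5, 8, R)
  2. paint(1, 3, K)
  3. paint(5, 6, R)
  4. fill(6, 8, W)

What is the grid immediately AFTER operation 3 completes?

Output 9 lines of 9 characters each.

Answer: WWWWWWWWW
WWWKWWWWW
WWWWKKWWW
WWWWKKWWW
WWWWKKWGW
WWWWWWRGR
WWWWWWWGW
WWWWWWWGW
WWWWWWWWW

Derivation:
After op 1 paint(5,8,R):
WWWWWWWWW
WWWWWWWWW
WWWWKKWWW
WWWWKKWWW
WWWWKKWGW
WWWWWWWGR
WWWWWWWGW
WWWWWWWGW
WWWWWWWWW
After op 2 paint(1,3,K):
WWWWWWWWW
WWWKWWWWW
WWWWKKWWW
WWWWKKWWW
WWWWKKWGW
WWWWWWWGR
WWWWWWWGW
WWWWWWWGW
WWWWWWWWW
After op 3 paint(5,6,R):
WWWWWWWWW
WWWKWWWWW
WWWWKKWWW
WWWWKKWWW
WWWWKKWGW
WWWWWWRGR
WWWWWWWGW
WWWWWWWGW
WWWWWWWWW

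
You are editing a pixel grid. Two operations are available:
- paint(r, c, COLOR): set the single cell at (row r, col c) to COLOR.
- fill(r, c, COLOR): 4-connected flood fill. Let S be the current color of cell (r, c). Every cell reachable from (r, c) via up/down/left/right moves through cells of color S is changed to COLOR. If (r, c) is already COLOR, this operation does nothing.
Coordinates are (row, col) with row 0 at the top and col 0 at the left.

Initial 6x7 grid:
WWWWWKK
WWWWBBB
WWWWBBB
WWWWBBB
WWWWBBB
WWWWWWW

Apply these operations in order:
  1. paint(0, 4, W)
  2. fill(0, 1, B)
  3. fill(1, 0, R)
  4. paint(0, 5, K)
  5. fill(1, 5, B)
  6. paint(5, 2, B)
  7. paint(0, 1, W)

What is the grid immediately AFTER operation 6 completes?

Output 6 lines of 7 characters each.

After op 1 paint(0,4,W):
WWWWWKK
WWWWBBB
WWWWBBB
WWWWBBB
WWWWBBB
WWWWWWW
After op 2 fill(0,1,B) [28 cells changed]:
BBBBBKK
BBBBBBB
BBBBBBB
BBBBBBB
BBBBBBB
BBBBBBB
After op 3 fill(1,0,R) [40 cells changed]:
RRRRRKK
RRRRRRR
RRRRRRR
RRRRRRR
RRRRRRR
RRRRRRR
After op 4 paint(0,5,K):
RRRRRKK
RRRRRRR
RRRRRRR
RRRRRRR
RRRRRRR
RRRRRRR
After op 5 fill(1,5,B) [40 cells changed]:
BBBBBKK
BBBBBBB
BBBBBBB
BBBBBBB
BBBBBBB
BBBBBBB
After op 6 paint(5,2,B):
BBBBBKK
BBBBBBB
BBBBBBB
BBBBBBB
BBBBBBB
BBBBBBB

Answer: BBBBBKK
BBBBBBB
BBBBBBB
BBBBBBB
BBBBBBB
BBBBBBB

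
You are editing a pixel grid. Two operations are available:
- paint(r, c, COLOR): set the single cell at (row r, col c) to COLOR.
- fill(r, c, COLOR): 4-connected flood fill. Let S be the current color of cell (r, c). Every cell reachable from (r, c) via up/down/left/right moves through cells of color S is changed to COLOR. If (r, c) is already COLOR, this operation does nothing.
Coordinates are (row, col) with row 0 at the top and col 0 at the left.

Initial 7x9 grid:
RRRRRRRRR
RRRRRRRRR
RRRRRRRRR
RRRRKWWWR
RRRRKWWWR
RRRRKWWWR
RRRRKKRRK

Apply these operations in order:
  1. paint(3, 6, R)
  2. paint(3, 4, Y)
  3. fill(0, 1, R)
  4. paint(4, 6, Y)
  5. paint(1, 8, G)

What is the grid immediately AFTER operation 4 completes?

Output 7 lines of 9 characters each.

After op 1 paint(3,6,R):
RRRRRRRRR
RRRRRRRRR
RRRRRRRRR
RRRRKWRWR
RRRRKWWWR
RRRRKWWWR
RRRRKKRRK
After op 2 paint(3,4,Y):
RRRRRRRRR
RRRRRRRRR
RRRRRRRRR
RRRRYWRWR
RRRRKWWWR
RRRRKWWWR
RRRRKKRRK
After op 3 fill(0,1,R) [0 cells changed]:
RRRRRRRRR
RRRRRRRRR
RRRRRRRRR
RRRRYWRWR
RRRRKWWWR
RRRRKWWWR
RRRRKKRRK
After op 4 paint(4,6,Y):
RRRRRRRRR
RRRRRRRRR
RRRRRRRRR
RRRRYWRWR
RRRRKWYWR
RRRRKWWWR
RRRRKKRRK

Answer: RRRRRRRRR
RRRRRRRRR
RRRRRRRRR
RRRRYWRWR
RRRRKWYWR
RRRRKWWWR
RRRRKKRRK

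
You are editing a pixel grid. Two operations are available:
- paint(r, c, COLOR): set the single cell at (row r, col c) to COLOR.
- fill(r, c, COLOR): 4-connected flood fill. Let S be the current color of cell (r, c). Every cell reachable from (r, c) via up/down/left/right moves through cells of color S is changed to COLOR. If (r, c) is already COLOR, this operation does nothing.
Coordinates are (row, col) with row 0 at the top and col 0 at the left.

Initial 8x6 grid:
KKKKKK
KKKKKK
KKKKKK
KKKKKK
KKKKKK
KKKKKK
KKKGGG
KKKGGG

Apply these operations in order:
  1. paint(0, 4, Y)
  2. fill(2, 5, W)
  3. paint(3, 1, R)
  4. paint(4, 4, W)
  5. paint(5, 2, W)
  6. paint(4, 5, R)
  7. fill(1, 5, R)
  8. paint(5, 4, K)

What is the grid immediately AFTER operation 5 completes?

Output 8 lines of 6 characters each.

After op 1 paint(0,4,Y):
KKKKYK
KKKKKK
KKKKKK
KKKKKK
KKKKKK
KKKKKK
KKKGGG
KKKGGG
After op 2 fill(2,5,W) [41 cells changed]:
WWWWYW
WWWWWW
WWWWWW
WWWWWW
WWWWWW
WWWWWW
WWWGGG
WWWGGG
After op 3 paint(3,1,R):
WWWWYW
WWWWWW
WWWWWW
WRWWWW
WWWWWW
WWWWWW
WWWGGG
WWWGGG
After op 4 paint(4,4,W):
WWWWYW
WWWWWW
WWWWWW
WRWWWW
WWWWWW
WWWWWW
WWWGGG
WWWGGG
After op 5 paint(5,2,W):
WWWWYW
WWWWWW
WWWWWW
WRWWWW
WWWWWW
WWWWWW
WWWGGG
WWWGGG

Answer: WWWWYW
WWWWWW
WWWWWW
WRWWWW
WWWWWW
WWWWWW
WWWGGG
WWWGGG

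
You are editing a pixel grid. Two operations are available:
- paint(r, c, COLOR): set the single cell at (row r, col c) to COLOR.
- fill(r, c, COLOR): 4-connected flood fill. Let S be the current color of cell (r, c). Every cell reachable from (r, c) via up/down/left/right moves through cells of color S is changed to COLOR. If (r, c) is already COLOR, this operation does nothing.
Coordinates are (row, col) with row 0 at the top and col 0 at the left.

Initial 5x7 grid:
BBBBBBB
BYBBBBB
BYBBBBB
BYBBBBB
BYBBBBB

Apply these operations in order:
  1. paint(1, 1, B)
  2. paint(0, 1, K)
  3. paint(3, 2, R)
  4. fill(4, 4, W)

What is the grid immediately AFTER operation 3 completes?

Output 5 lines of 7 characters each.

Answer: BKBBBBB
BBBBBBB
BYBBBBB
BYRBBBB
BYBBBBB

Derivation:
After op 1 paint(1,1,B):
BBBBBBB
BBBBBBB
BYBBBBB
BYBBBBB
BYBBBBB
After op 2 paint(0,1,K):
BKBBBBB
BBBBBBB
BYBBBBB
BYBBBBB
BYBBBBB
After op 3 paint(3,2,R):
BKBBBBB
BBBBBBB
BYBBBBB
BYRBBBB
BYBBBBB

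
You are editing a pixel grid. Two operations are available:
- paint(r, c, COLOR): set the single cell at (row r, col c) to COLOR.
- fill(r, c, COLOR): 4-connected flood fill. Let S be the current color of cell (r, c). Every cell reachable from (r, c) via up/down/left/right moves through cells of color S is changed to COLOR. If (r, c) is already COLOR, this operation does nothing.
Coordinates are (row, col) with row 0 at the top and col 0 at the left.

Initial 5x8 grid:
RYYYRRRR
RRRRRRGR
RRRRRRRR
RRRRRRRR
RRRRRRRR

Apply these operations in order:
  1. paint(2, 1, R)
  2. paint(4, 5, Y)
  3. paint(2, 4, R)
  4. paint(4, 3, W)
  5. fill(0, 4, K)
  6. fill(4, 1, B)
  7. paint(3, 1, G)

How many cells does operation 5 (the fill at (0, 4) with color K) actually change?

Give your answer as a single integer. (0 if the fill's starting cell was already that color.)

Answer: 34

Derivation:
After op 1 paint(2,1,R):
RYYYRRRR
RRRRRRGR
RRRRRRRR
RRRRRRRR
RRRRRRRR
After op 2 paint(4,5,Y):
RYYYRRRR
RRRRRRGR
RRRRRRRR
RRRRRRRR
RRRRRYRR
After op 3 paint(2,4,R):
RYYYRRRR
RRRRRRGR
RRRRRRRR
RRRRRRRR
RRRRRYRR
After op 4 paint(4,3,W):
RYYYRRRR
RRRRRRGR
RRRRRRRR
RRRRRRRR
RRRWRYRR
After op 5 fill(0,4,K) [34 cells changed]:
KYYYKKKK
KKKKKKGK
KKKKKKKK
KKKKKKKK
KKKWKYKK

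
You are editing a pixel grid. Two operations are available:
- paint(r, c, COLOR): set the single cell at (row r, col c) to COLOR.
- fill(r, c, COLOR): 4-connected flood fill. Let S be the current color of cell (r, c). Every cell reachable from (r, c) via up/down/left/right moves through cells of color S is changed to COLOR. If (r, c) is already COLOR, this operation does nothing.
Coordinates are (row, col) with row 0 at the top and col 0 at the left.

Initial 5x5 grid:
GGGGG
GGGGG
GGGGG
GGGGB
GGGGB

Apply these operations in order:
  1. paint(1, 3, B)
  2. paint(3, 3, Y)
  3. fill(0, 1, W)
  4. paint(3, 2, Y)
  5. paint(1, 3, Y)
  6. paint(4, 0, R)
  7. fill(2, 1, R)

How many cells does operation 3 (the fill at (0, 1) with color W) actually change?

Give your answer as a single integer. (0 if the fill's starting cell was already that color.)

After op 1 paint(1,3,B):
GGGGG
GGGBG
GGGGG
GGGGB
GGGGB
After op 2 paint(3,3,Y):
GGGGG
GGGBG
GGGGG
GGGYB
GGGGB
After op 3 fill(0,1,W) [21 cells changed]:
WWWWW
WWWBW
WWWWW
WWWYB
WWWWB

Answer: 21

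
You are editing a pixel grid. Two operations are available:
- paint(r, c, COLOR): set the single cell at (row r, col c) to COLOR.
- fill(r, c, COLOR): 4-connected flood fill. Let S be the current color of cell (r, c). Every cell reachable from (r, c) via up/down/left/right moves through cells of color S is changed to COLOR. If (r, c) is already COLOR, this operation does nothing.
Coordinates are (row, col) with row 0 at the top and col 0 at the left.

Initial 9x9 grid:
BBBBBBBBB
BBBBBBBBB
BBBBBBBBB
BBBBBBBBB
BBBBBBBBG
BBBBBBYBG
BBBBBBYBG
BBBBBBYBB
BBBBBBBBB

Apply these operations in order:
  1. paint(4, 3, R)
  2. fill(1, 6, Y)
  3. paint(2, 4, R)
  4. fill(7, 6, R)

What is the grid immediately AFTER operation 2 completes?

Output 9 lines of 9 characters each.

Answer: YYYYYYYYY
YYYYYYYYY
YYYYYYYYY
YYYYYYYYY
YYYRYYYYG
YYYYYYYYG
YYYYYYYYG
YYYYYYYYY
YYYYYYYYY

Derivation:
After op 1 paint(4,3,R):
BBBBBBBBB
BBBBBBBBB
BBBBBBBBB
BBBBBBBBB
BBBRBBBBG
BBBBBBYBG
BBBBBBYBG
BBBBBBYBB
BBBBBBBBB
After op 2 fill(1,6,Y) [74 cells changed]:
YYYYYYYYY
YYYYYYYYY
YYYYYYYYY
YYYYYYYYY
YYYRYYYYG
YYYYYYYYG
YYYYYYYYG
YYYYYYYYY
YYYYYYYYY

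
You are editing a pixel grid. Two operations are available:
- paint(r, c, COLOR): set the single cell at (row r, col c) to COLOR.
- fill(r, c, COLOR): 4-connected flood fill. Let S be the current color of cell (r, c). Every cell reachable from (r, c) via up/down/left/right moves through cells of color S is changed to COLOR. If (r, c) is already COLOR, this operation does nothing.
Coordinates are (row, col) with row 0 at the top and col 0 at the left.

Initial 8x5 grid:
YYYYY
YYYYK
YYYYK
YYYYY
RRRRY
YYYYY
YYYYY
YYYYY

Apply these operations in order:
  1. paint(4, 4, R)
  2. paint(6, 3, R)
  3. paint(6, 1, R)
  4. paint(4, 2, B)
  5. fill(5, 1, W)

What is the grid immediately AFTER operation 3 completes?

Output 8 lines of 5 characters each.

After op 1 paint(4,4,R):
YYYYY
YYYYK
YYYYK
YYYYY
RRRRR
YYYYY
YYYYY
YYYYY
After op 2 paint(6,3,R):
YYYYY
YYYYK
YYYYK
YYYYY
RRRRR
YYYYY
YYYRY
YYYYY
After op 3 paint(6,1,R):
YYYYY
YYYYK
YYYYK
YYYYY
RRRRR
YYYYY
YRYRY
YYYYY

Answer: YYYYY
YYYYK
YYYYK
YYYYY
RRRRR
YYYYY
YRYRY
YYYYY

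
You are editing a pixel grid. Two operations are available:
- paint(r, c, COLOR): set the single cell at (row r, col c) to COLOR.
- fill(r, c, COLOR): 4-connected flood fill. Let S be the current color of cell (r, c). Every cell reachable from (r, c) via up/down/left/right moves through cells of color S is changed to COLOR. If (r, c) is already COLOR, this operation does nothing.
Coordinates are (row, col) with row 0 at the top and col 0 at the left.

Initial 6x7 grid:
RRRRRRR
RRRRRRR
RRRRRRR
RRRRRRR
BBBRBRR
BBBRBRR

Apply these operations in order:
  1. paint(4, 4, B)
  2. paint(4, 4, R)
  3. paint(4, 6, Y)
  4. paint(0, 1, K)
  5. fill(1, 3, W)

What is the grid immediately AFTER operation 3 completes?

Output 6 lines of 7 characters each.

After op 1 paint(4,4,B):
RRRRRRR
RRRRRRR
RRRRRRR
RRRRRRR
BBBRBRR
BBBRBRR
After op 2 paint(4,4,R):
RRRRRRR
RRRRRRR
RRRRRRR
RRRRRRR
BBBRRRR
BBBRBRR
After op 3 paint(4,6,Y):
RRRRRRR
RRRRRRR
RRRRRRR
RRRRRRR
BBBRRRY
BBBRBRR

Answer: RRRRRRR
RRRRRRR
RRRRRRR
RRRRRRR
BBBRRRY
BBBRBRR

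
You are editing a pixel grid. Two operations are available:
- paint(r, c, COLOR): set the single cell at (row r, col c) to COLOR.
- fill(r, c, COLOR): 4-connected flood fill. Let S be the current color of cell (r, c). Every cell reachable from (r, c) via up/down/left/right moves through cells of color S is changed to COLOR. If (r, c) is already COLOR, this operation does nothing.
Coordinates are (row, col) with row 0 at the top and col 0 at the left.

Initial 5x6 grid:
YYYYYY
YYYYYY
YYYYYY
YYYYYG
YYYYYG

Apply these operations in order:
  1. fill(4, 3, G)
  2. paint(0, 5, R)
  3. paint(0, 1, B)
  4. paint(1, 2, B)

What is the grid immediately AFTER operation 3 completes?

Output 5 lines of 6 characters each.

Answer: GBGGGR
GGGGGG
GGGGGG
GGGGGG
GGGGGG

Derivation:
After op 1 fill(4,3,G) [28 cells changed]:
GGGGGG
GGGGGG
GGGGGG
GGGGGG
GGGGGG
After op 2 paint(0,5,R):
GGGGGR
GGGGGG
GGGGGG
GGGGGG
GGGGGG
After op 3 paint(0,1,B):
GBGGGR
GGGGGG
GGGGGG
GGGGGG
GGGGGG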